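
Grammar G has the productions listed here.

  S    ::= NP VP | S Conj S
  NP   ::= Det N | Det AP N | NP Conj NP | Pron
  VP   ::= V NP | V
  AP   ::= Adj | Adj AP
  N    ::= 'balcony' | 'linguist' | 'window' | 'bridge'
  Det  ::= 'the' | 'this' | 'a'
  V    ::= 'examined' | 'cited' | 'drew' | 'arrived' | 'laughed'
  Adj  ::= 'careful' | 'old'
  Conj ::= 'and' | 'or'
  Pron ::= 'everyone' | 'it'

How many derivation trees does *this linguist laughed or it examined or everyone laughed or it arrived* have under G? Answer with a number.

5

Two of the 5 distinct bracketings:
[S [S [NP [Det this] [N linguist]] [VP [V laughed]]] [Conj or] [S [S [NP [Pron it]] [VP [V examined]]] [Conj or] [S [S [NP [Pron everyone]] [VP [V laughed]]] [Conj or] [S [NP [Pron it]] [VP [V arrived]]]]]]
[S [S [NP [Det this] [N linguist]] [VP [V laughed]]] [Conj or] [S [S [S [NP [Pron it]] [VP [V examined]]] [Conj or] [S [NP [Pron everyone]] [VP [V laughed]]]] [Conj or] [S [NP [Pron it]] [VP [V arrived]]]]]
The trees differ in how a recursive rule is bracketed over the same span.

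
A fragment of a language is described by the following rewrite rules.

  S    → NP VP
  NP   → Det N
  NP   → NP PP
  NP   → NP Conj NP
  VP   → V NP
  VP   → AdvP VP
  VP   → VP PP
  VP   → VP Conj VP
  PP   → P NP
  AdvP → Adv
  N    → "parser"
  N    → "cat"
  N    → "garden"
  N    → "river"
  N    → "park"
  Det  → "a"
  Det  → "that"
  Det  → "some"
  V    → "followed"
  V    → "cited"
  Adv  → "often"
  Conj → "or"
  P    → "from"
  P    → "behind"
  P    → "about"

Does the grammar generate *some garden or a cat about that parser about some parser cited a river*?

S
  NP
    NP
      NP
        Det: some
        N: garden
      Conj: or
      NP
        Det: a
        N: cat
    PP
      P: about
      NP
        NP
          Det: that
          N: parser
        PP
          P: about
          NP
            Det: some
            N: parser
  VP
    V: cited
    NP
      Det: a
      N: river
Every word is introduced by a lexical rule and the phrasal rules combine the resulting categories into a single S.

Grammatical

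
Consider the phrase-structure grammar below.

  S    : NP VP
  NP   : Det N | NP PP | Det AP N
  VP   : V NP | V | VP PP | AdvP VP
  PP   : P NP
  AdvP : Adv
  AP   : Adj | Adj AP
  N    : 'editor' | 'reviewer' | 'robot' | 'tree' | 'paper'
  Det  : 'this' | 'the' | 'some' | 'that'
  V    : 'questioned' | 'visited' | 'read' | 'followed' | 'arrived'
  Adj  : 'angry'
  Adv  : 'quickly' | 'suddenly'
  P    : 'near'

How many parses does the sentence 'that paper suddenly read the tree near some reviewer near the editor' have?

Two of the 9 distinct bracketings:
[S [NP [Det that] [N paper]] [VP [VP [AdvP [Adv suddenly]] [VP [V read] [NP [Det the] [N tree]]]] [PP [P near] [NP [NP [Det some] [N reviewer]] [PP [P near] [NP [Det the] [N editor]]]]]]]
[S [NP [Det that] [N paper]] [VP [VP [VP [AdvP [Adv suddenly]] [VP [V read] [NP [Det the] [N tree]]]] [PP [P near] [NP [Det some] [N reviewer]]]] [PP [P near] [NP [Det the] [N editor]]]]]
The difference turns on whether NP → NP PP is used at the relevant span, versus an alternative expansion of NP.

9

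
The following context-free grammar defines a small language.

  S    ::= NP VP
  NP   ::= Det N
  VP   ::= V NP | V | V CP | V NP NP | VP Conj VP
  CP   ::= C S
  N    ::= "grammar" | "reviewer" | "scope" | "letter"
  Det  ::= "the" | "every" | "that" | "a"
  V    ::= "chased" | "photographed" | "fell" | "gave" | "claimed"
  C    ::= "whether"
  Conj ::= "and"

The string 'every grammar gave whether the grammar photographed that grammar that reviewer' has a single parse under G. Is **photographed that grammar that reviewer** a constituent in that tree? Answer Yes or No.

[S [NP [Det every] [N grammar]] [VP [V gave] [CP [C whether] [S [NP [Det the] [N grammar]] [VP [V photographed] [NP [Det that] [N grammar]] [NP [Det that] [N reviewer]]]]]]]
The words 'photographed that grammar that reviewer' are exhaustively dominated by a single VP node (built by VP → V NP NP), so they form a constituent.

Yes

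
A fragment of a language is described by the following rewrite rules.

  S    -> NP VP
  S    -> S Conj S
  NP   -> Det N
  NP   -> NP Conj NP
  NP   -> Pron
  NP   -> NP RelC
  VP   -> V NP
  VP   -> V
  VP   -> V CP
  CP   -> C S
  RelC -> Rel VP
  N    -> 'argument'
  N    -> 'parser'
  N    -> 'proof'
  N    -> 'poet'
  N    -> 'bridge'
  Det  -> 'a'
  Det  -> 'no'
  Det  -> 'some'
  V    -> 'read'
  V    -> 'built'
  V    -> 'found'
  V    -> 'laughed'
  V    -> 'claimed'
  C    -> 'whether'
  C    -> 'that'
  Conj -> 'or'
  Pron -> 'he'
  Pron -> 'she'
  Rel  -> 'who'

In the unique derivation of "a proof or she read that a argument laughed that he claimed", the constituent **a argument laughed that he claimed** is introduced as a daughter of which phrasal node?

CP

S
  NP
    NP
      Det: a
      N: proof
    Conj: or
    NP
      Pron: she
  VP
    V: read
    CP
      C: that
      S
        NP
          Det: a
          N: argument
        VP
          V: laughed
          CP
            C: that
            S
              NP
                Pron: he
              VP
                V: claimed
The span 'a argument laughed that he claimed' is the S node built by S → NP VP.
Its mother is the CP built by CP → C S.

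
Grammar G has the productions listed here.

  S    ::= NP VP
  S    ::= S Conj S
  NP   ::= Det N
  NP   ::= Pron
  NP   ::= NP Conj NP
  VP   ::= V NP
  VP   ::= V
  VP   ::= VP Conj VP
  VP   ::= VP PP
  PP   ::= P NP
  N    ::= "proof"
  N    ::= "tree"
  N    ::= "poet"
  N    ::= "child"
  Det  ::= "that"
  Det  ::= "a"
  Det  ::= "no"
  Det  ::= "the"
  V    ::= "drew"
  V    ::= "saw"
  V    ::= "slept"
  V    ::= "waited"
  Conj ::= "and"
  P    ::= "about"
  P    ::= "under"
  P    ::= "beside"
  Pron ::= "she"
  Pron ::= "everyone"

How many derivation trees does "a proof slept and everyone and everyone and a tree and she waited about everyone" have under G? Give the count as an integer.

Two of the 5 distinct bracketings:
[S [S [NP [Det a] [N proof]] [VP [V slept]]] [Conj and] [S [NP [NP [Pron everyone]] [Conj and] [NP [NP [Pron everyone]] [Conj and] [NP [NP [Det a] [N tree]] [Conj and] [NP [Pron she]]]]] [VP [VP [V waited]] [PP [P about] [NP [Pron everyone]]]]]]
[S [S [NP [Det a] [N proof]] [VP [V slept]]] [Conj and] [S [NP [NP [Pron everyone]] [Conj and] [NP [NP [NP [Pron everyone]] [Conj and] [NP [Det a] [N tree]]] [Conj and] [NP [Pron she]]]] [VP [VP [V waited]] [PP [P about] [NP [Pron everyone]]]]]]
The trees differ in how a recursive rule is bracketed over the same span.

5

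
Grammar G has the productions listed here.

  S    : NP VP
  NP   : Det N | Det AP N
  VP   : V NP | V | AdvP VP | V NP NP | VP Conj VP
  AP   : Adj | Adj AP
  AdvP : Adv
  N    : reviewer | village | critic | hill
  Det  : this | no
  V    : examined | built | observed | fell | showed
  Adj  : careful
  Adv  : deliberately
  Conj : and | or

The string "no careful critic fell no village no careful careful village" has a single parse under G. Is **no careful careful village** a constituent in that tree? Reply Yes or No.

Yes

[S [NP [Det no] [AP [Adj careful]] [N critic]] [VP [V fell] [NP [Det no] [N village]] [NP [Det no] [AP [Adj careful] [AP [Adj careful]]] [N village]]]]
The words 'no careful careful village' are exhaustively dominated by a single NP node (built by NP → Det AP N), so they form a constituent.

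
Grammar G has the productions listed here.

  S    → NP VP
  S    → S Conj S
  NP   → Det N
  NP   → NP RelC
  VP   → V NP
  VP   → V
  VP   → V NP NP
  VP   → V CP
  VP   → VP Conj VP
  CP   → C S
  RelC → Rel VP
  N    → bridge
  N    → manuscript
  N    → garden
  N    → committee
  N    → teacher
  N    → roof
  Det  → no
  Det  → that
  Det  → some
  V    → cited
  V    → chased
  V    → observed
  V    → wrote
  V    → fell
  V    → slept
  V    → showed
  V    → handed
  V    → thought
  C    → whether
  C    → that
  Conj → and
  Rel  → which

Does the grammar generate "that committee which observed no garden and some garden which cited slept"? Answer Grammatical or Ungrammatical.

For S → NP VP, every NP-prefix leaves a non-VP remainder: after 'that committee' the remainder is not a VP; after 'that committee which observed' the remainder is not a VP; after 'that committee which observed no garden' the remainder is not a VP. The alternative S rule S → S Conj S likewise has no satisfying split.

Ungrammatical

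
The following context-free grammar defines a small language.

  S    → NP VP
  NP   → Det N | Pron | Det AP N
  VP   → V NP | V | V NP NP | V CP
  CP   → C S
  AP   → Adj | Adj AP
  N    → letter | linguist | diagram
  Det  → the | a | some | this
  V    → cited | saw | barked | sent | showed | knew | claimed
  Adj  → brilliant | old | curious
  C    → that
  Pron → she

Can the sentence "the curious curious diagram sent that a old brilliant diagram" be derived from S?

For S → NP VP, the only prefix that parses as NP is 'the curious curious diagram', but the remainder 'sent that a old brilliant diagram' is not a VP under these rules.

Ungrammatical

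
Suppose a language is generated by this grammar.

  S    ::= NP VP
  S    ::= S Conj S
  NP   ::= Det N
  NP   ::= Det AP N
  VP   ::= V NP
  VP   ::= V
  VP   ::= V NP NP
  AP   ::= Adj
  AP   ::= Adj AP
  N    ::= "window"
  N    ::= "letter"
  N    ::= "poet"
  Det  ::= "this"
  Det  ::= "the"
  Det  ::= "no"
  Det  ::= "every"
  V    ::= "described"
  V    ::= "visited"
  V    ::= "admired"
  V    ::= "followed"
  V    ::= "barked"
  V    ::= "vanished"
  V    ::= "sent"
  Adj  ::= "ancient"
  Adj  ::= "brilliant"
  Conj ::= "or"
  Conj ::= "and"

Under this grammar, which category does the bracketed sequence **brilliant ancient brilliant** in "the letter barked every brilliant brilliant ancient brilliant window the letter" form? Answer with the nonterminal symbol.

AP

S
  NP
    Det: the
    N: letter
  VP
    V: barked
    NP
      Det: every
      AP
        Adj: brilliant
        AP
          Adj: brilliant
          AP
            Adj: ancient
            AP
              Adj: brilliant
      N: window
    NP
      Det: the
      N: letter
The span 'brilliant ancient brilliant' is the AP node built by AP → Adj AP.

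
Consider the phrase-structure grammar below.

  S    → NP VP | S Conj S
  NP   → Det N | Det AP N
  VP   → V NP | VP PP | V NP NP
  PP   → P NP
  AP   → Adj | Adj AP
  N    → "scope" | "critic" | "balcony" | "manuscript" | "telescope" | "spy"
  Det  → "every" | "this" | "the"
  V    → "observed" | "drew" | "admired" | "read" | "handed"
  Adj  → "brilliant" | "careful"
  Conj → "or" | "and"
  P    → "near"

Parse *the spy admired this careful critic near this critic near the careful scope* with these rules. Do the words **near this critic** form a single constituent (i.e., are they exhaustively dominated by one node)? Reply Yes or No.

[S [NP [Det the] [N spy]] [VP [VP [VP [V admired] [NP [Det this] [AP [Adj careful]] [N critic]]] [PP [P near] [NP [Det this] [N critic]]]] [PP [P near] [NP [Det the] [AP [Adj careful]] [N scope]]]]]
The words 'near this critic' are exhaustively dominated by a single PP node (built by PP → P NP), so they form a constituent.

Yes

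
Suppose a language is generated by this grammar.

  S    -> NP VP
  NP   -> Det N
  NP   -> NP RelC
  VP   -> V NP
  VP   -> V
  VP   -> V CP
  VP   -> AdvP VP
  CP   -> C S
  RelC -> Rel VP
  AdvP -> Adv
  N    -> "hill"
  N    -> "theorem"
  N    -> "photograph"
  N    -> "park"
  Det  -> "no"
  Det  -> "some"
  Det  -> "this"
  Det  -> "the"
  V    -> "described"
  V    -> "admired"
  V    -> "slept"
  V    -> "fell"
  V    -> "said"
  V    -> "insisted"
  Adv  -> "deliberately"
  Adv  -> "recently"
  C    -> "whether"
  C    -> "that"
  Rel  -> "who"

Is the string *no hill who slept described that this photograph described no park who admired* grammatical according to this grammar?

Grammatical

S
  NP
    NP
      Det: no
      N: hill
    RelC
      Rel: who
      VP
        V: slept
  VP
    V: described
    CP
      C: that
      S
        NP
          Det: this
          N: photograph
        VP
          V: described
          NP
            NP
              Det: no
              N: park
            RelC
              Rel: who
              VP
                V: admired
Every word is introduced by a lexical rule and the phrasal rules combine the resulting categories into a single S.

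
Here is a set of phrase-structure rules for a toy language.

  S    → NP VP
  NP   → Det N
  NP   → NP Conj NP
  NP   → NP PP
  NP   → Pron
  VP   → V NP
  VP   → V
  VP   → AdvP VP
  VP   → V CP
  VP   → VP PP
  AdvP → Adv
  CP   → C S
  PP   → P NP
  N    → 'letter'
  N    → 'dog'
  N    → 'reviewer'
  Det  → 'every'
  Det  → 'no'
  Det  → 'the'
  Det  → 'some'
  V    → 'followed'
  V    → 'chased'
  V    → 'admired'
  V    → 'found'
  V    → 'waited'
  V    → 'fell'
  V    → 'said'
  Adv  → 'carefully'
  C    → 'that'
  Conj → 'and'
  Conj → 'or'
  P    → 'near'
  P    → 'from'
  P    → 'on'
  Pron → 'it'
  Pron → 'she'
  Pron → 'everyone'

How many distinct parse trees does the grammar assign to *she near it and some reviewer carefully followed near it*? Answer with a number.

4

Two of the 4 distinct bracketings:
[S [NP [NP [NP [Pron she]] [PP [P near] [NP [Pron it]]]] [Conj and] [NP [Det some] [N reviewer]]] [VP [AdvP [Adv carefully]] [VP [VP [V followed]] [PP [P near] [NP [Pron it]]]]]]
[S [NP [NP [NP [Pron she]] [PP [P near] [NP [Pron it]]]] [Conj and] [NP [Det some] [N reviewer]]] [VP [VP [AdvP [Adv carefully]] [VP [V followed]]] [PP [P near] [NP [Pron it]]]]]
The trees differ in how a recursive rule is bracketed over the same span.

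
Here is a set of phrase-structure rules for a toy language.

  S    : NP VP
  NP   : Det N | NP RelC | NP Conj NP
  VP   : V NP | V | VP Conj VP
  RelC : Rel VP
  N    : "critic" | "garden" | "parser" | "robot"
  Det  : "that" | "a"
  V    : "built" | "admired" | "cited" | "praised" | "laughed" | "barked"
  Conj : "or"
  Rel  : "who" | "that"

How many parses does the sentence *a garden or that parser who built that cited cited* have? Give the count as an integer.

Two of the 3 distinct bracketings:
[S [NP [NP [NP [NP [Det a] [N garden]] [Conj or] [NP [Det that] [N parser]]] [RelC [Rel who] [VP [V built]]]] [RelC [Rel that] [VP [V cited]]]] [VP [V cited]]]
[S [NP [NP [NP [Det a] [N garden]] [Conj or] [NP [NP [Det that] [N parser]] [RelC [Rel who] [VP [V built]]]]] [RelC [Rel that] [VP [V cited]]]] [VP [V cited]]]
The trees differ in how a recursive rule is bracketed over the same span.

3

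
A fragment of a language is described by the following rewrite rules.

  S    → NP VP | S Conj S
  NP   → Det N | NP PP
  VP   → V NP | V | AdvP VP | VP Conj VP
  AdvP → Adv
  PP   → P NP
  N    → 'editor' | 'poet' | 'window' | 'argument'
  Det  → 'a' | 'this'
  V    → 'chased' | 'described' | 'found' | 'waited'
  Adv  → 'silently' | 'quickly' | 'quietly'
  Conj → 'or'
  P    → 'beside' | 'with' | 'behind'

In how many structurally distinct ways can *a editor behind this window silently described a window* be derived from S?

1

[S [NP [NP [Det a] [N editor]] [PP [P behind] [NP [Det this] [N window]]]] [VP [AdvP [Adv silently]] [VP [V described] [NP [Det a] [N window]]]]]
No rule offers an alternative attachment or grouping for any span, so this is the only derivation.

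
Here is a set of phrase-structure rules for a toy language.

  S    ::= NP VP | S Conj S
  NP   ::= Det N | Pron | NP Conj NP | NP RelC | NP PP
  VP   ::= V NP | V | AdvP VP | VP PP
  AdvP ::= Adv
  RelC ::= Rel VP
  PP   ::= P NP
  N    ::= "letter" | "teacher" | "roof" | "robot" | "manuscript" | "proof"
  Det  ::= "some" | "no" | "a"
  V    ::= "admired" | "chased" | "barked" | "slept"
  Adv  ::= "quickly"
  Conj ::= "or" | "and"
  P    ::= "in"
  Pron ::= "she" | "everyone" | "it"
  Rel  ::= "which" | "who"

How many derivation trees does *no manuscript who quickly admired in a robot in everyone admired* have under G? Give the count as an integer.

9

Two of the 9 distinct bracketings:
[S [NP [NP [Det no] [N manuscript]] [RelC [Rel who] [VP [AdvP [Adv quickly]] [VP [VP [V admired]] [PP [P in] [NP [NP [Det a] [N robot]] [PP [P in] [NP [Pron everyone]]]]]]]]] [VP [V admired]]]
[S [NP [NP [Det no] [N manuscript]] [RelC [Rel who] [VP [AdvP [Adv quickly]] [VP [VP [VP [V admired]] [PP [P in] [NP [Det a] [N robot]]]] [PP [P in] [NP [Pron everyone]]]]]]] [VP [V admired]]]
The difference turns on whether NP → NP PP is used at the relevant span, versus an alternative expansion of NP.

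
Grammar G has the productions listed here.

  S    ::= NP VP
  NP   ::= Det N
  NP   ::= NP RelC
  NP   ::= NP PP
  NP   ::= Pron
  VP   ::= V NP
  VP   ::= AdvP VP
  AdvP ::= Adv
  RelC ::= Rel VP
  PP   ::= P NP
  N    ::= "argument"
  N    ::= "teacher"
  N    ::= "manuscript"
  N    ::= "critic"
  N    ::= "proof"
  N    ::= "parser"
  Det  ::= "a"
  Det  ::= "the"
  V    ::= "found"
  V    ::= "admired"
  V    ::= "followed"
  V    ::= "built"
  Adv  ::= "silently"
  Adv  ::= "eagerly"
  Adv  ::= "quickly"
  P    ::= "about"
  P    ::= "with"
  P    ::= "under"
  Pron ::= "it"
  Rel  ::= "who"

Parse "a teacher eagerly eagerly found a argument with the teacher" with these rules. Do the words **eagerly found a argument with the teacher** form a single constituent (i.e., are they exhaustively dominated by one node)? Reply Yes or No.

Yes

[S [NP [Det a] [N teacher]] [VP [AdvP [Adv eagerly]] [VP [AdvP [Adv eagerly]] [VP [V found] [NP [NP [Det a] [N argument]] [PP [P with] [NP [Det the] [N teacher]]]]]]]]
The words 'eagerly found a argument with the teacher' are exhaustively dominated by a single VP node (built by VP → AdvP VP), so they form a constituent.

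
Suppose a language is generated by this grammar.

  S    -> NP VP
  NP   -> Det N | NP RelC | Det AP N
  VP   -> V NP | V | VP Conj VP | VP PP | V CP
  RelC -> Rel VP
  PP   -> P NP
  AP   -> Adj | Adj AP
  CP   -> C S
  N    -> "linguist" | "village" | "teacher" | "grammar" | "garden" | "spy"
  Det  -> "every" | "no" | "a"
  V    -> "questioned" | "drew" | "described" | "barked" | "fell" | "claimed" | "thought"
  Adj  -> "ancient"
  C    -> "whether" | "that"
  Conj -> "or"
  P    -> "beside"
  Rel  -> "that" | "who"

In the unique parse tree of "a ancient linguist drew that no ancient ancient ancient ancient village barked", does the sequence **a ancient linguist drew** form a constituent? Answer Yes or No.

[S [NP [Det a] [AP [Adj ancient]] [N linguist]] [VP [V drew] [CP [C that] [S [NP [Det no] [AP [Adj ancient] [AP [Adj ancient] [AP [Adj ancient] [AP [Adj ancient]]]]] [N village]] [VP [V barked]]]]]]
The smallest constituent containing 'a ancient linguist drew' is the S spanning 'a ancient linguist drew that no ancient ancient ancient ancient village barked'; no single node in the tree dominates exactly the given words.

No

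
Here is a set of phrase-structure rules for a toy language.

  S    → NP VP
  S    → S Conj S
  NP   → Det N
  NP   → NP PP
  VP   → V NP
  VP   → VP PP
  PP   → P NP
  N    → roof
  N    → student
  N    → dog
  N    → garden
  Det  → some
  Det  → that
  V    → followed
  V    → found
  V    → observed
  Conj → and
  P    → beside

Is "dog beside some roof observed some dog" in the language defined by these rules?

Ungrammatical

For S → NP VP, no prefix of the string parses as an NP. The alternative S rule S → S Conj S likewise has no satisfying split.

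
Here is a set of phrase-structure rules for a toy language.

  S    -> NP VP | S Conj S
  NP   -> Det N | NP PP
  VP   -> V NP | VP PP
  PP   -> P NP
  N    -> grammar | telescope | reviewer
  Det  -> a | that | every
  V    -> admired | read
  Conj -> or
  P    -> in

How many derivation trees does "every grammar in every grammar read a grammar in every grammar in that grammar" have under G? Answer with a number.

5

Two of the 5 distinct bracketings:
[S [NP [NP [Det every] [N grammar]] [PP [P in] [NP [Det every] [N grammar]]]] [VP [V read] [NP [NP [Det a] [N grammar]] [PP [P in] [NP [NP [Det every] [N grammar]] [PP [P in] [NP [Det that] [N grammar]]]]]]]]
[S [NP [NP [Det every] [N grammar]] [PP [P in] [NP [Det every] [N grammar]]]] [VP [V read] [NP [NP [NP [Det a] [N grammar]] [PP [P in] [NP [Det every] [N grammar]]]] [PP [P in] [NP [Det that] [N grammar]]]]]]
The trees differ in how a recursive rule is bracketed over the same span.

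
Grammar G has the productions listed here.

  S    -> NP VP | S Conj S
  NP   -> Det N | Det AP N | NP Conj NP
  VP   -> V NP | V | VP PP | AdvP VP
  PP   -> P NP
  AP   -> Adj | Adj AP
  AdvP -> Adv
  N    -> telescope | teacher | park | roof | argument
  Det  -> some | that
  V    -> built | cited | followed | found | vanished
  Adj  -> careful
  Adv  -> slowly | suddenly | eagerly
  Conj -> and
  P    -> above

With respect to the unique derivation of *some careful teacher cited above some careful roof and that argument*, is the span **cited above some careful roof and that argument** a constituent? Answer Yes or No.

[S [NP [Det some] [AP [Adj careful]] [N teacher]] [VP [VP [V cited]] [PP [P above] [NP [NP [Det some] [AP [Adj careful]] [N roof]] [Conj and] [NP [Det that] [N argument]]]]]]
The words 'cited above some careful roof and that argument' are exhaustively dominated by a single VP node (built by VP → VP PP), so they form a constituent.

Yes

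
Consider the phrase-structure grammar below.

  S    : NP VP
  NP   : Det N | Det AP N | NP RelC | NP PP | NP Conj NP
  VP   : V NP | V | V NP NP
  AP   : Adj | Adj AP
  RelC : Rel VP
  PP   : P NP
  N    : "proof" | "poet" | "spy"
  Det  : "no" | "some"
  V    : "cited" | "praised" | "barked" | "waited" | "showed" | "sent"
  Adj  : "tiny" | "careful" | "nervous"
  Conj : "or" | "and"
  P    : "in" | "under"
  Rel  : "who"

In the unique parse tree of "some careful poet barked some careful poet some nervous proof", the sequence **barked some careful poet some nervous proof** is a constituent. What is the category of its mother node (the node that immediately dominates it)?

S
  NP
    Det: some
    AP
      Adj: careful
    N: poet
  VP
    V: barked
    NP
      Det: some
      AP
        Adj: careful
      N: poet
    NP
      Det: some
      AP
        Adj: nervous
      N: proof
The span 'barked some careful poet some nervous proof' is the VP node built by VP → V NP NP.
Its mother is the S built by S → NP VP.

S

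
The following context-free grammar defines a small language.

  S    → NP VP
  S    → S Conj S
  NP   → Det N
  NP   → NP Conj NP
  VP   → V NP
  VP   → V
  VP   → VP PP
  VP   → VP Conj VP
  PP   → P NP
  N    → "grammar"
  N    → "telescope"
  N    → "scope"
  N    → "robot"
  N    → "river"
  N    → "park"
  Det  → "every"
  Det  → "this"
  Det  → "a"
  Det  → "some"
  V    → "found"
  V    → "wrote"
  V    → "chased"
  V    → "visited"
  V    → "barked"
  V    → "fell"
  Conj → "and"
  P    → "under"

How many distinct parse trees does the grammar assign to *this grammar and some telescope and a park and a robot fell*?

5

Two of the 5 distinct bracketings:
[S [NP [NP [Det this] [N grammar]] [Conj and] [NP [NP [Det some] [N telescope]] [Conj and] [NP [NP [Det a] [N park]] [Conj and] [NP [Det a] [N robot]]]]] [VP [V fell]]]
[S [NP [NP [Det this] [N grammar]] [Conj and] [NP [NP [NP [Det some] [N telescope]] [Conj and] [NP [Det a] [N park]]] [Conj and] [NP [Det a] [N robot]]]] [VP [V fell]]]
The trees differ in how a recursive rule is bracketed over the same span.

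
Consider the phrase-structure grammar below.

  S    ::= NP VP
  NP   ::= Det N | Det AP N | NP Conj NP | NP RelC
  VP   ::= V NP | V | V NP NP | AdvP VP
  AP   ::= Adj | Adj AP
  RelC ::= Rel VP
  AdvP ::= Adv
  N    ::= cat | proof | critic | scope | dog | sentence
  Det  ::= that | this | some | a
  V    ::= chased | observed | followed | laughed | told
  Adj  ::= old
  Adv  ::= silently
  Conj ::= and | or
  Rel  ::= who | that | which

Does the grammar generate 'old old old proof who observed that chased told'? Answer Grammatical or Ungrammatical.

For S → NP VP, no prefix of the string parses as an NP.

Ungrammatical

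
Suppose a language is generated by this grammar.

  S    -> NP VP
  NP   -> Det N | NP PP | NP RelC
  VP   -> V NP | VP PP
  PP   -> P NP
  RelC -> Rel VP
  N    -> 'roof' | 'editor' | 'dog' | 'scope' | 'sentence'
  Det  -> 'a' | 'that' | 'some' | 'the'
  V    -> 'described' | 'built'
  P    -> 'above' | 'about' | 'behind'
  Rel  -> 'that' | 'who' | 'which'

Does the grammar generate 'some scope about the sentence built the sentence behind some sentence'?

S
  NP
    NP
      Det: some
      N: scope
    PP
      P: about
      NP
        Det: the
        N: sentence
  VP
    V: built
    NP
      NP
        Det: the
        N: sentence
      PP
        P: behind
        NP
          Det: some
          N: sentence
Every word is introduced by a lexical rule and the phrasal rules combine the resulting categories into a single S.

Grammatical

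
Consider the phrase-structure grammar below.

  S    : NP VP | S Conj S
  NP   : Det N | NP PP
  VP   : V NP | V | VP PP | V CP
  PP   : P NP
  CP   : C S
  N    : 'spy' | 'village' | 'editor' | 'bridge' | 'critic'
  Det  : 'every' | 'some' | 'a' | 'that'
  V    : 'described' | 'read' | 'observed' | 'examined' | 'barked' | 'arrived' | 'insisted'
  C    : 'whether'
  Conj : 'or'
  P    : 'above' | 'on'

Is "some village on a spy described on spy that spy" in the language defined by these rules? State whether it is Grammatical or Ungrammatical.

Ungrammatical

A P word can never sit immediately before an N word in any string this grammar generates, so the substring 'on spy' rules out a derivation.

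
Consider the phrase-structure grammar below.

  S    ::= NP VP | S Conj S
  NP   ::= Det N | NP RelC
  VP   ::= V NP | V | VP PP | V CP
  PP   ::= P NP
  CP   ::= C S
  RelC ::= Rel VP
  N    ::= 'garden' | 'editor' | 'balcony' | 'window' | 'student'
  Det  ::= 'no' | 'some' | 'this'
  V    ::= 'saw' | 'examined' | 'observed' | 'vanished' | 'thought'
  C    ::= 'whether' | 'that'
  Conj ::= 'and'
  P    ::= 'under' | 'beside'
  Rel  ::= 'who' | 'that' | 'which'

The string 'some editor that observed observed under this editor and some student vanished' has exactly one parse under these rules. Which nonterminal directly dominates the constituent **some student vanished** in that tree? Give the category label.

[S [S [NP [NP [Det some] [N editor]] [RelC [Rel that] [VP [V observed]]]] [VP [VP [V observed]] [PP [P under] [NP [Det this] [N editor]]]]] [Conj and] [S [NP [Det some] [N student]] [VP [V vanished]]]]
The span 'some student vanished' is the S node built by S → NP VP.
Its mother is the S built by S → S Conj S.

S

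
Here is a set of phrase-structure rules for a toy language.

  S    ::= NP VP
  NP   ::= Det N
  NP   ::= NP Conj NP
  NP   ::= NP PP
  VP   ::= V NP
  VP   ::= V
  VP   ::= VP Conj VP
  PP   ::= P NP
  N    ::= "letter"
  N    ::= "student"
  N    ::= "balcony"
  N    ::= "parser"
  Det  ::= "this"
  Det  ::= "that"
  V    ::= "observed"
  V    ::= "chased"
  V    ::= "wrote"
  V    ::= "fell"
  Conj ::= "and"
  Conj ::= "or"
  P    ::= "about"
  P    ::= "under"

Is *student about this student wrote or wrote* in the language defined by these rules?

For S → NP VP, no prefix of the string parses as an NP.

Ungrammatical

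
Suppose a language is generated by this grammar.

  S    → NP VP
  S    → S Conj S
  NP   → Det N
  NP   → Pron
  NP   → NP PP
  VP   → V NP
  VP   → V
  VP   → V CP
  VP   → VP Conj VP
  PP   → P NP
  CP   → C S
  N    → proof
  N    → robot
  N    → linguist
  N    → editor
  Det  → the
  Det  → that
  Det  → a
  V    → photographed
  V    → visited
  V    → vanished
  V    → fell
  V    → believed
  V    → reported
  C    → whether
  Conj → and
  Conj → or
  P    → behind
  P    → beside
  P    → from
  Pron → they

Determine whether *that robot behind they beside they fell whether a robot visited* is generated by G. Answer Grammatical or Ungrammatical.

[S [NP [NP [Det that] [N robot]] [PP [P behind] [NP [NP [Pron they]] [PP [P beside] [NP [Pron they]]]]]] [VP [V fell] [CP [C whether] [S [NP [Det a] [N robot]] [VP [V visited]]]]]]
The bracketing above is licensed at every node by one of the given productions, with S at the root.

Grammatical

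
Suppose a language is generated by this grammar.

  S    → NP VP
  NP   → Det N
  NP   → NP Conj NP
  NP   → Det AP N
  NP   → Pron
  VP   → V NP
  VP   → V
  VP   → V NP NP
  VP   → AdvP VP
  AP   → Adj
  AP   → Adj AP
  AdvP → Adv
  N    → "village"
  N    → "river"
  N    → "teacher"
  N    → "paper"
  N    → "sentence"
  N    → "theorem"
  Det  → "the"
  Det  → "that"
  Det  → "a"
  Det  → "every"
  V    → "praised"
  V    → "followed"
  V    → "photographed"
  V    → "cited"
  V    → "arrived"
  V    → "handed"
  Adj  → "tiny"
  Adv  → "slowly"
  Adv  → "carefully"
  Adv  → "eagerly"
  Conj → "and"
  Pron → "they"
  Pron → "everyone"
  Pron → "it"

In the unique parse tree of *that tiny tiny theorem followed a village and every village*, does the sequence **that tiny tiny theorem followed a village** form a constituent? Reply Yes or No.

[S [NP [Det that] [AP [Adj tiny] [AP [Adj tiny]]] [N theorem]] [VP [V followed] [NP [NP [Det a] [N village]] [Conj and] [NP [Det every] [N village]]]]]
The smallest constituent containing 'that tiny tiny theorem followed a village' is the S spanning 'that tiny tiny theorem followed a village and every village'; no single node in the tree dominates exactly the given words.

No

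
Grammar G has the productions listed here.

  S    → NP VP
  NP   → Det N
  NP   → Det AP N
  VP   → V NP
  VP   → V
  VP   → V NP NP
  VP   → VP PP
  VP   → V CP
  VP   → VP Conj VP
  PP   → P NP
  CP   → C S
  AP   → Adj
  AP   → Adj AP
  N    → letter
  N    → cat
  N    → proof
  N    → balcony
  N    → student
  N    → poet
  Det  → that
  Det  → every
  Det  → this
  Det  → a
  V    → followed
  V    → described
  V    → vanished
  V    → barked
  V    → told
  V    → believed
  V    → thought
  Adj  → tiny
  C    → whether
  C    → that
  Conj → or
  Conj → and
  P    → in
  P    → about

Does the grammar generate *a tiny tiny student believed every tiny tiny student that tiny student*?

S
  NP
    Det: a
    AP
      Adj: tiny
      AP
        Adj: tiny
    N: student
  VP
    V: believed
    NP
      Det: every
      AP
        Adj: tiny
        AP
          Adj: tiny
      N: student
    NP
      Det: that
      AP
        Adj: tiny
      N: student
Every word is introduced by a lexical rule and the phrasal rules combine the resulting categories into a single S.

Grammatical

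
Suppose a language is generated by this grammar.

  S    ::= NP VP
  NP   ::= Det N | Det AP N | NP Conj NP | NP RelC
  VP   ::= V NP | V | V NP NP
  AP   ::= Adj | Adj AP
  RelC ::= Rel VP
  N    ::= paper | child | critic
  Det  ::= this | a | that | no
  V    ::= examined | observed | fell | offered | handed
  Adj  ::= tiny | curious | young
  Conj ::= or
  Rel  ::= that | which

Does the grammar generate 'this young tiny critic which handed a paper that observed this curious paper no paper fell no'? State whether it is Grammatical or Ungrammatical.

Ungrammatical

For S → NP VP, every NP-prefix leaves a non-VP remainder: after 'this young tiny critic' the remainder is not a VP; after 'this young tiny critic which handed' the remainder is not a VP; after 'this young tiny critic which handed a paper' the remainder is not a VP (and 3 more).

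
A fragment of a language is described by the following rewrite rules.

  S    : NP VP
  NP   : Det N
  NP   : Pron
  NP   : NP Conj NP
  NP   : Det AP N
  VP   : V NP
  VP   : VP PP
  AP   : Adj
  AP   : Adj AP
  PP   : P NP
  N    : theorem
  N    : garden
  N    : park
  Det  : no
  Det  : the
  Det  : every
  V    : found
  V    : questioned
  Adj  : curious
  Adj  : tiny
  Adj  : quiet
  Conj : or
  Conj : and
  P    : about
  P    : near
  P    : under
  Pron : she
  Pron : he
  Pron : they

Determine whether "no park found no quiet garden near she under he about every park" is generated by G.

Grammatical

S
  NP
    Det: no
    N: park
  VP
    VP
      VP
        VP
          V: found
          NP
            Det: no
            AP
              Adj: quiet
            N: garden
        PP
          P: near
          NP
            Pron: she
      PP
        P: under
        NP
          Pron: he
    PP
      P: about
      NP
        Det: every
        N: park
Each bracket corresponds to one application of a listed rule, so the string is derivable from S.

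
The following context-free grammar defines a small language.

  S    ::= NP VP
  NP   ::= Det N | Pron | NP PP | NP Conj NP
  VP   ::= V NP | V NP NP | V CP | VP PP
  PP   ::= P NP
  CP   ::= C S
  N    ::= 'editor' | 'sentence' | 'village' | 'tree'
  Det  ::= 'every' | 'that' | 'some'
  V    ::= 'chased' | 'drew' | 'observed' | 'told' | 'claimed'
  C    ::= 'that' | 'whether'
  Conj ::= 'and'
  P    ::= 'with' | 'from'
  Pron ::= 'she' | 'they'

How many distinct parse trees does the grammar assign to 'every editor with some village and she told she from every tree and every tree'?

6

Two of the 6 distinct bracketings:
[S [NP [NP [Det every] [N editor]] [PP [P with] [NP [NP [Det some] [N village]] [Conj and] [NP [Pron she]]]]] [VP [V told] [NP [NP [Pron she]] [PP [P from] [NP [NP [Det every] [N tree]] [Conj and] [NP [Det every] [N tree]]]]]]]
[S [NP [NP [Det every] [N editor]] [PP [P with] [NP [NP [Det some] [N village]] [Conj and] [NP [Pron she]]]]] [VP [V told] [NP [NP [NP [Pron she]] [PP [P from] [NP [Det every] [N tree]]]] [Conj and] [NP [Det every] [N tree]]]]]
The trees differ in how a recursive rule is bracketed over the same span.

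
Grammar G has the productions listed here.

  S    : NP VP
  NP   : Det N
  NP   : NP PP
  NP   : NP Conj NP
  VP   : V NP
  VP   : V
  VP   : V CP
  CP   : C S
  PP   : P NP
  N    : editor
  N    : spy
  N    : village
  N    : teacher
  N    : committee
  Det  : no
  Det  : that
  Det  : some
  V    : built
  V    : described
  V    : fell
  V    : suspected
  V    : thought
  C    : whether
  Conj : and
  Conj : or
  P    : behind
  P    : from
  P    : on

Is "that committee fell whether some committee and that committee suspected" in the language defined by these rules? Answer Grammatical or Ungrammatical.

Grammatical

[S [NP [Det that] [N committee]] [VP [V fell] [CP [C whether] [S [NP [NP [Det some] [N committee]] [Conj and] [NP [Det that] [N committee]]] [VP [V suspected]]]]]]
The bracketing above is licensed at every node by one of the given productions, with S at the root.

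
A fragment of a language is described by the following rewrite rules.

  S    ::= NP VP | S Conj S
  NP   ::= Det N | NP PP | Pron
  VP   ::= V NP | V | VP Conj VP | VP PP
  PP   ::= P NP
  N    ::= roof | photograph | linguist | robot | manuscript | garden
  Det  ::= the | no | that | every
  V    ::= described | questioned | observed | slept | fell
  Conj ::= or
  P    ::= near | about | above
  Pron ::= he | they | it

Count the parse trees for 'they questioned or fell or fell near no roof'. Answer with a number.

Two of the 5 distinct bracketings:
[S [NP [Pron they]] [VP [VP [V questioned]] [Conj or] [VP [VP [V fell]] [Conj or] [VP [VP [V fell]] [PP [P near] [NP [Det no] [N roof]]]]]]]
[S [NP [Pron they]] [VP [VP [V questioned]] [Conj or] [VP [VP [VP [V fell]] [Conj or] [VP [V fell]]] [PP [P near] [NP [Det no] [N roof]]]]]]
The trees differ in how a recursive rule is bracketed over the same span.

5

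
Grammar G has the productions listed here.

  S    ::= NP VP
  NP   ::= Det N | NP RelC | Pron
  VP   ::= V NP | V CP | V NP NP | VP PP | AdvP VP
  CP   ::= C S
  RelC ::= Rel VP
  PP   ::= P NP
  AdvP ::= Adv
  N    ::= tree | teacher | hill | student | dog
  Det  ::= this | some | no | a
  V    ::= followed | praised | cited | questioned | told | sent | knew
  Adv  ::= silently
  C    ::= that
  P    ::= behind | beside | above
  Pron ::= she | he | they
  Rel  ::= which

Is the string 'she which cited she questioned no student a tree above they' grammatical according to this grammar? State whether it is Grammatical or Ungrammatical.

Grammatical

S
  NP
    NP
      Pron: she
    RelC
      Rel: which
      VP
        V: cited
        NP
          Pron: she
  VP
    VP
      V: questioned
      NP
        Det: no
        N: student
      NP
        Det: a
        N: tree
    PP
      P: above
      NP
        Pron: they
The bracketing above is licensed at every node by one of the given productions, with S at the root.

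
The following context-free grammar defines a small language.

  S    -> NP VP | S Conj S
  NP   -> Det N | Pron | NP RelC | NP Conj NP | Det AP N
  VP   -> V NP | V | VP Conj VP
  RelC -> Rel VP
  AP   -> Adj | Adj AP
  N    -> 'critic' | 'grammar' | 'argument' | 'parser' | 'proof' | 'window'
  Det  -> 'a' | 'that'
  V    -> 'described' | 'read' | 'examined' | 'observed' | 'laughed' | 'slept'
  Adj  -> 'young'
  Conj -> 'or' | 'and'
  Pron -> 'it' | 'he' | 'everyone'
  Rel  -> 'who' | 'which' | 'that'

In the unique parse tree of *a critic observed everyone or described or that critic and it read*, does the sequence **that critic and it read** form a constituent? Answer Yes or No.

Yes

[S [S [NP [Det a] [N critic]] [VP [VP [V observed] [NP [Pron everyone]]] [Conj or] [VP [V described]]]] [Conj or] [S [NP [NP [Det that] [N critic]] [Conj and] [NP [Pron it]]] [VP [V read]]]]
The words 'that critic and it read' are exhaustively dominated by a single S node (built by S → NP VP), so they form a constituent.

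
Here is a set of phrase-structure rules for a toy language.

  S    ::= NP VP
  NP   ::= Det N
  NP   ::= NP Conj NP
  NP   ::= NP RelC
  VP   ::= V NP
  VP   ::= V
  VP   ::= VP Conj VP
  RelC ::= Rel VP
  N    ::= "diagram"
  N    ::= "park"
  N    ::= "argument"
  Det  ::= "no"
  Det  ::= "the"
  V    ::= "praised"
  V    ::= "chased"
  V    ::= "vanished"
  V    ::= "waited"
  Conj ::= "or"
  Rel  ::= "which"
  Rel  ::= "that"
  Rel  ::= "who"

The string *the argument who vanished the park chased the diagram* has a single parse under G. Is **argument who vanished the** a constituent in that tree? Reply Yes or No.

No

[S [NP [NP [Det the] [N argument]] [RelC [Rel who] [VP [V vanished] [NP [Det the] [N park]]]]] [VP [V chased] [NP [Det the] [N diagram]]]]
The smallest constituent containing 'argument who vanished the' is the NP spanning 'the argument who vanished the park'; no single node in the tree dominates exactly the given words.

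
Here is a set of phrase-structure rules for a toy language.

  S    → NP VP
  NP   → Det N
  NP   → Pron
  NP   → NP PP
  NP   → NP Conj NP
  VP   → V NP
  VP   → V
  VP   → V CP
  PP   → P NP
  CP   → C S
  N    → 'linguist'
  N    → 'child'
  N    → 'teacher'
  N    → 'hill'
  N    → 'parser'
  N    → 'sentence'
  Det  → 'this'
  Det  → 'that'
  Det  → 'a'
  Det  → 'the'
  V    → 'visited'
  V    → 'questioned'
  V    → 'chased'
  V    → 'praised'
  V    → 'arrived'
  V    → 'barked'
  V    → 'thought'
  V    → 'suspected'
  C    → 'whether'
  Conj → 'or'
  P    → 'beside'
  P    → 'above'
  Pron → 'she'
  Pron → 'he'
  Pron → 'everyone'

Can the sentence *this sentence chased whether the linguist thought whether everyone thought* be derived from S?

Grammatical

S
  NP
    Det: this
    N: sentence
  VP
    V: chased
    CP
      C: whether
      S
        NP
          Det: the
          N: linguist
        VP
          V: thought
          CP
            C: whether
            S
              NP
                Pron: everyone
              VP
                V: thought
Every word is introduced by a lexical rule and the phrasal rules combine the resulting categories into a single S.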